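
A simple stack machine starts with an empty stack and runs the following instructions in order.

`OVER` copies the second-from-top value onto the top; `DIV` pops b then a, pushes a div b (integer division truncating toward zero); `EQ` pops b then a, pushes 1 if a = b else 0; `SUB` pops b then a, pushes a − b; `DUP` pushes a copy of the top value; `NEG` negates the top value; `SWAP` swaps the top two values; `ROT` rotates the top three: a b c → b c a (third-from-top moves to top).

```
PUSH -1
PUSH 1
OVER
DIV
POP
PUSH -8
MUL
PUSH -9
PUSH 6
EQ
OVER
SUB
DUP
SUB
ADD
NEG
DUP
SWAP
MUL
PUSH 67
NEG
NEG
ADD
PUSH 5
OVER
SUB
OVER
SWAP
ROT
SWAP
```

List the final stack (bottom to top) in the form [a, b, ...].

PUSH -1 -> -1
PUSH 1  -> -1 1
OVER    -> -1 1 -1
DIV     -> -1 -1
POP     -> -1
PUSH -8 -> -1 -8
MUL     -> 8
PUSH -9 -> 8 -9
PUSH 6  -> 8 -9 6
EQ      -> 8 0
OVER    -> 8 0 8
SUB     -> 8 -8
DUP     -> 8 -8 -8
SUB     -> 8 0
ADD     -> 8
NEG     -> -8
DUP     -> -8 -8
SWAP    -> -8 -8
MUL     -> 64
PUSH 67 -> 64 67
NEG     -> 64 -67
NEG     -> 64 67
ADD     -> 131
PUSH 5  -> 131 5
OVER    -> 131 5 131
SUB     -> 131 -126
OVER    -> 131 -126 131
SWAP    -> 131 131 -126
ROT     -> 131 -126 131
SWAP    -> 131 131 -126

[131, 131, -126]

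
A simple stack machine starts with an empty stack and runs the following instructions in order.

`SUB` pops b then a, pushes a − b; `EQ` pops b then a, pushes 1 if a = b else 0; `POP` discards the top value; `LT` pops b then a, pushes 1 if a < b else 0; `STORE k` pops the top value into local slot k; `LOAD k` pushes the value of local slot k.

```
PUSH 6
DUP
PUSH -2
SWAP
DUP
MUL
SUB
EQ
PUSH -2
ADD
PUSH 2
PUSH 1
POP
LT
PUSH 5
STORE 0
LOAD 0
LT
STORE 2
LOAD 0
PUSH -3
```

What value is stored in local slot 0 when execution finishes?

PUSH 6  : [6]
DUP     : [6, 6]
PUSH -2 : [6, 6, -2]
SWAP    : [6, -2, 6]
DUP     : [6, -2, 6, 6]
MUL     : [6, -2, 36]
SUB     : [6, -38]
EQ      : [0]
PUSH -2 : [0, -2]
ADD     : [-2]
PUSH 2  : [-2, 2]
PUSH 1  : [-2, 2, 1]
POP     : [-2, 2]
LT      : [1]
PUSH 5  : [1, 5]
STORE 0 : [1]
LOAD 0  : [1, 5]
LT      : [1]
STORE 2 : []
LOAD 0  : [5]
PUSH -3 : [5, -3]

5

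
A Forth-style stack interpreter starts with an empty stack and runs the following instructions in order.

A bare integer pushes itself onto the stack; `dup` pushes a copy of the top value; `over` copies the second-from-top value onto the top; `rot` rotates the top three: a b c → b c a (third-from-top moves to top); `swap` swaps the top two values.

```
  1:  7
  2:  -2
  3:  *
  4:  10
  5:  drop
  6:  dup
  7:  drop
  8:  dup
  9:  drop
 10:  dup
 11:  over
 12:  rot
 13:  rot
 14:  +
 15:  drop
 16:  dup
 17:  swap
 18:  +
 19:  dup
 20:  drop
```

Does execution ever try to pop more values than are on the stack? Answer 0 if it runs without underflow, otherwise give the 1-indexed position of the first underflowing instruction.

0

7    : 7
-2   : 7 -2
*    : -14
10   : -14 10
drop : -14
dup  : -14 -14
drop : -14
dup  : -14 -14
drop : -14
dup  : -14 -14
over : -14 -14 -14
rot  : -14 -14 -14
rot  : -14 -14 -14
+    : -14 -28
drop : -14
dup  : -14 -14
swap : -14 -14
+    : -28
dup  : -28 -28
drop : -28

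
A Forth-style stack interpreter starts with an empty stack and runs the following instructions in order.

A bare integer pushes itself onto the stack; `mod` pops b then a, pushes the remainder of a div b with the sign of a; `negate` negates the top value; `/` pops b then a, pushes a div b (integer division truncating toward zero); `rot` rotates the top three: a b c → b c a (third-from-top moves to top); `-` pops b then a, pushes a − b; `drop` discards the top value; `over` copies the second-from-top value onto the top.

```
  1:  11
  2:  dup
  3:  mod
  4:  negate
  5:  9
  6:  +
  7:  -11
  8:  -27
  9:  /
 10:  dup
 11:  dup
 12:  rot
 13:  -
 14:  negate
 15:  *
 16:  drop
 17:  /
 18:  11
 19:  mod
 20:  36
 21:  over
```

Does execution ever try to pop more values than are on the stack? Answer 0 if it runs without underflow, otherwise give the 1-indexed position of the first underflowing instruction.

11     -> [11]
dup    -> [11, 11]
mod    -> [0]
negate -> [0]
9      -> [0, 9]
+      -> [9]
-11    -> [9, -11]
-27    -> [9, -11, -27]
/      -> [9, 0]
dup    -> [9, 0, 0]
dup    -> [9, 0, 0, 0]
rot    -> [9, 0, 0, 0]
-      -> [9, 0, 0]
negate -> [9, 0, 0]
*      -> [9, 0]
drop   -> [9]
/  — needs 2 operands, stack has 1 → underflow

17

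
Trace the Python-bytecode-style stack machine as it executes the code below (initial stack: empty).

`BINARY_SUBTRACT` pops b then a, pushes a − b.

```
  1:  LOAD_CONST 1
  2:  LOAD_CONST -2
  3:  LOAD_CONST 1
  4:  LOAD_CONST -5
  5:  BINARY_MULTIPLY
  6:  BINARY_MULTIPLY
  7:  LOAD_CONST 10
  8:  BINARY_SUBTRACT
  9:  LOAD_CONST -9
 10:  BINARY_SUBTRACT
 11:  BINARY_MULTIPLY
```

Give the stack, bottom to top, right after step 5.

LOAD_CONST 1    → [1]
LOAD_CONST -2   → [1, -2]
LOAD_CONST 1    → [1, -2, 1]
LOAD_CONST -5   → [1, -2, 1, -5]
BINARY_MULTIPLY → [1, -2, -5]

[1, -2, -5]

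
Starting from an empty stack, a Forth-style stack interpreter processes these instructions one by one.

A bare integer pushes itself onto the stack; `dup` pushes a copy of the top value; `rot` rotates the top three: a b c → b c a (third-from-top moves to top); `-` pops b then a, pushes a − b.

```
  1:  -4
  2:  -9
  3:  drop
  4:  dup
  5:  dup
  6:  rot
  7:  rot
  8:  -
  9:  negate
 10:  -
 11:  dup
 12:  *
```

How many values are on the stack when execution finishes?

1

-4     -> [-4]
-9     -> [-4, -9]
drop   -> [-4]
dup    -> [-4, -4]
dup    -> [-4, -4, -4]
rot    -> [-4, -4, -4]
rot    -> [-4, -4, -4]
-      -> [-4, 0]
negate -> [-4, 0]
-      -> [-4]
dup    -> [-4, -4]
*      -> [16]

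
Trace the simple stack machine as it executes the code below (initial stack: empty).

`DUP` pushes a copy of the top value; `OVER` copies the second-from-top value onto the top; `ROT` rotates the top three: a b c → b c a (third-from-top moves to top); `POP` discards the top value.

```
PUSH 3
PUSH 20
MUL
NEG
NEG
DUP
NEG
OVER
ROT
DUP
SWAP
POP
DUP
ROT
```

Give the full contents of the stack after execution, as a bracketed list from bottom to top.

[-60, 60, 60, 60]

PUSH 3  -> 3
PUSH 20 -> 3 20
MUL     -> 60
NEG     -> -60
NEG     -> 60
DUP     -> 60 60
NEG     -> 60 -60
OVER    -> 60 -60 60
ROT     -> -60 60 60
DUP     -> -60 60 60 60
SWAP    -> -60 60 60 60
POP     -> -60 60 60
DUP     -> -60 60 60 60
ROT     -> -60 60 60 60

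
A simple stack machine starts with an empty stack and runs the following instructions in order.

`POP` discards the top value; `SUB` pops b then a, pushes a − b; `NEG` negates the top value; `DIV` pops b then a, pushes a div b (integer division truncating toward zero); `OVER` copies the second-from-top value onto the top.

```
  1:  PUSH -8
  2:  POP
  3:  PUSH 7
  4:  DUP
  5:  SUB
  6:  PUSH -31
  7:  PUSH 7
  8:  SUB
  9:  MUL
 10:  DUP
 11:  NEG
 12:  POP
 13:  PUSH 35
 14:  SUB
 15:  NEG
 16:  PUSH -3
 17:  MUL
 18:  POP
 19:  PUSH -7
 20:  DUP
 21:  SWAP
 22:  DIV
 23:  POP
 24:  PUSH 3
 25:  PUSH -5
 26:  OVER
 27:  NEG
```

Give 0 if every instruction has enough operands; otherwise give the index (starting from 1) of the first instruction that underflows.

0

PUSH -8   -8
POP       (empty)
PUSH 7    7
DUP       7 7
SUB       0
PUSH -31  0 -31
PUSH 7    0 -31 7
SUB       0 -38
MUL       0
DUP       0 0
NEG       0 0
POP       0
PUSH 35   0 35
SUB       -35
NEG       35
PUSH -3   35 -3
MUL       -105
POP       (empty)
PUSH -7   -7
DUP       -7 -7
SWAP      -7 -7
DIV       1
POP       (empty)
PUSH 3    3
PUSH -5   3 -5
OVER      3 -5 3
NEG       3 -5 -3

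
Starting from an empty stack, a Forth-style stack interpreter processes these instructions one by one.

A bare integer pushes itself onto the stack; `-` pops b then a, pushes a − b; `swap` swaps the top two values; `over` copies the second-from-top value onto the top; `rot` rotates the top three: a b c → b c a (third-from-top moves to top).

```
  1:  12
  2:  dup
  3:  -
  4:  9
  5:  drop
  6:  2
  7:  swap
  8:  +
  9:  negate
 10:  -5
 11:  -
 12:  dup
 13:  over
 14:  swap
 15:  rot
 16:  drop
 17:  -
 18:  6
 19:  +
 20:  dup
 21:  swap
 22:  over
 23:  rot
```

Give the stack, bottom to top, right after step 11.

[3]

12     -> [12]
dup    -> [12, 12]
-      -> [0]
9      -> [0, 9]
drop   -> [0]
2      -> [0, 2]
swap   -> [2, 0]
+      -> [2]
negate -> [-2]
-5     -> [-2, -5]
-      -> [3]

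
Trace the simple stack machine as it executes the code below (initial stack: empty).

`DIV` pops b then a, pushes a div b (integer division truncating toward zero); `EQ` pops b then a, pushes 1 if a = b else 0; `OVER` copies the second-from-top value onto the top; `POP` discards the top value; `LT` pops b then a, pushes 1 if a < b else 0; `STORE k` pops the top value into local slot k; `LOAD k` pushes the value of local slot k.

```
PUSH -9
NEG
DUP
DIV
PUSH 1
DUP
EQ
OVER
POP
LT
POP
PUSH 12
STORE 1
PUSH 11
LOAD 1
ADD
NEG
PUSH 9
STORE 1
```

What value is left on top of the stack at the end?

PUSH -9  -9
NEG      9
DUP      9 9
DIV      1
PUSH 1   1 1
DUP      1 1 1
EQ       1 1
OVER     1 1 1
POP      1 1
LT       0
POP      (empty)
PUSH 12  12
STORE 1  (empty)
PUSH 11  11
LOAD 1   11 12
ADD      23
NEG      -23
PUSH 9   -23 9
STORE 1  -23

-23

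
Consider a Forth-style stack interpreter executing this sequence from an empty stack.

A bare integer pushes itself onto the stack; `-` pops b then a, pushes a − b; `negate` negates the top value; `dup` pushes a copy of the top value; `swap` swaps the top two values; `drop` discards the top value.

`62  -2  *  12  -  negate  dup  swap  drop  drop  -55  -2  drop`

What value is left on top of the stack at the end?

62      62
-2      62 -2
*       -124
12      -124 12
-       -136
negate  136
dup     136 136
swap    136 136
drop    136
drop    (empty)
-55     -55
-2      -55 -2
drop    -55

-55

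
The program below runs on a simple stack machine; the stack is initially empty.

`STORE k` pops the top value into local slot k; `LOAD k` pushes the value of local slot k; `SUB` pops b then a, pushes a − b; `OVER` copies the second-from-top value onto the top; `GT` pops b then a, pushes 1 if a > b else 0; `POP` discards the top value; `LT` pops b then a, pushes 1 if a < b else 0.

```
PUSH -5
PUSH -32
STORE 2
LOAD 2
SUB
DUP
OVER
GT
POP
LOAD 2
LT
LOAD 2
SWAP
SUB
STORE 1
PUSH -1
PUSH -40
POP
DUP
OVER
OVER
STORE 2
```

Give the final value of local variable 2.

PUSH -5  -> [-5]
PUSH -32 -> [-5, -32]
STORE 2  -> [-5]
LOAD 2   -> [-5, -32]
SUB      -> [27]
DUP      -> [27, 27]
OVER     -> [27, 27, 27]
GT       -> [27, 0]
POP      -> [27]
LOAD 2   -> [27, -32]
LT       -> [0]
LOAD 2   -> [0, -32]
SWAP     -> [-32, 0]
SUB      -> [-32]
STORE 1  -> []
PUSH -1  -> [-1]
PUSH -40 -> [-1, -40]
POP      -> [-1]
DUP      -> [-1, -1]
OVER     -> [-1, -1, -1]
OVER     -> [-1, -1, -1, -1]
STORE 2  -> [-1, -1, -1]

-1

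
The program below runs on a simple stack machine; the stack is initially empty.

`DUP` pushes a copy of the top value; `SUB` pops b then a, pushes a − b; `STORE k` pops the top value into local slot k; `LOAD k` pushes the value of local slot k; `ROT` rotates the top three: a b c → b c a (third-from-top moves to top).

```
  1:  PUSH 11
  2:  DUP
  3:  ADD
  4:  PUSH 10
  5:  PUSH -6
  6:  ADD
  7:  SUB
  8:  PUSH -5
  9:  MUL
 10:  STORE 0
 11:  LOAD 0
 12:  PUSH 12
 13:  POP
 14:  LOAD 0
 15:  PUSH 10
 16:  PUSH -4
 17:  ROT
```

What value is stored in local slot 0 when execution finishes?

-90

PUSH 11 : 11
DUP     : 11 11
ADD     : 22
PUSH 10 : 22 10
PUSH -6 : 22 10 -6
ADD     : 22 4
SUB     : 18
PUSH -5 : 18 -5
MUL     : -90
STORE 0 : (empty)
LOAD 0  : -90
PUSH 12 : -90 12
POP     : -90
LOAD 0  : -90 -90
PUSH 10 : -90 -90 10
PUSH -4 : -90 -90 10 -4
ROT     : -90 10 -4 -90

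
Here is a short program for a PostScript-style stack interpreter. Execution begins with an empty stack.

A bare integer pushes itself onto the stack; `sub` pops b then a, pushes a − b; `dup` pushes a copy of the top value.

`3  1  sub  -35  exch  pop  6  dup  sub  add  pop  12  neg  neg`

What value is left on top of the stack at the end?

3     [3]
1     [3, 1]
sub   [2]
-35   [2, -35]
exch  [-35, 2]
pop   [-35]
6     [-35, 6]
dup   [-35, 6, 6]
sub   [-35, 0]
add   [-35]
pop   []
12    [12]
neg   [-12]
neg   [12]

12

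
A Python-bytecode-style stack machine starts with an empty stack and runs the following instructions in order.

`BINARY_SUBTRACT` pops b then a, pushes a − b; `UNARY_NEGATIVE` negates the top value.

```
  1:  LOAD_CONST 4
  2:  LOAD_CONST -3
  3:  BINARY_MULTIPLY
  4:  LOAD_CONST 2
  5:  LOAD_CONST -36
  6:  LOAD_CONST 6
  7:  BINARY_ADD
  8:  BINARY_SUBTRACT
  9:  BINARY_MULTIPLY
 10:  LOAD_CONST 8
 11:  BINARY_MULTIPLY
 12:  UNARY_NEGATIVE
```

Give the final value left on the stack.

LOAD_CONST 4    → [4]
LOAD_CONST -3   → [4, -3]
BINARY_MULTIPLY → [-12]
LOAD_CONST 2    → [-12, 2]
LOAD_CONST -36  → [-12, 2, -36]
LOAD_CONST 6    → [-12, 2, -36, 6]
BINARY_ADD      → [-12, 2, -30]
BINARY_SUBTRACT → [-12, 32]
BINARY_MULTIPLY → [-384]
LOAD_CONST 8    → [-384, 8]
BINARY_MULTIPLY → [-3072]
UNARY_NEGATIVE  → [3072]

3072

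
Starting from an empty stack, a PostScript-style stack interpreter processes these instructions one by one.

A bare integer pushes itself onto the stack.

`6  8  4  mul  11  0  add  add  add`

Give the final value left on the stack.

49

6   : 6
8   : 6 8
4   : 6 8 4
mul : 6 32
11  : 6 32 11
0   : 6 32 11 0
add : 6 32 11
add : 6 43
add : 49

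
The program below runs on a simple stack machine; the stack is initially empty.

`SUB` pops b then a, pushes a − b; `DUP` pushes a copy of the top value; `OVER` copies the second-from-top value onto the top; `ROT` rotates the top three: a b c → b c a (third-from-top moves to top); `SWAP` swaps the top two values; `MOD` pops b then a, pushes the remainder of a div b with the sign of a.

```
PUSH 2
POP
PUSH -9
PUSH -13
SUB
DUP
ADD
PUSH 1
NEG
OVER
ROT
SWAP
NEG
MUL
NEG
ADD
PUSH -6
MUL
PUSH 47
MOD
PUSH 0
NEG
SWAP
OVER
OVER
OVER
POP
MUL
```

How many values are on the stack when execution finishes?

PUSH 2    [2]
POP       []
PUSH -9   [-9]
PUSH -13  [-9, -13]
SUB       [4]
DUP       [4, 4]
ADD       [8]
PUSH 1    [8, 1]
NEG       [8, -1]
OVER      [8, -1, 8]
ROT       [-1, 8, 8]
SWAP      [-1, 8, 8]
NEG       [-1, 8, -8]
MUL       [-1, -64]
NEG       [-1, 64]
ADD       [63]
PUSH -6   [63, -6]
MUL       [-378]
PUSH 47   [-378, 47]
MOD       [-2]
PUSH 0    [-2, 0]
NEG       [-2, 0]
SWAP      [0, -2]
OVER      [0, -2, 0]
OVER      [0, -2, 0, -2]
OVER      [0, -2, 0, -2, 0]
POP       [0, -2, 0, -2]
MUL       [0, -2, 0]

3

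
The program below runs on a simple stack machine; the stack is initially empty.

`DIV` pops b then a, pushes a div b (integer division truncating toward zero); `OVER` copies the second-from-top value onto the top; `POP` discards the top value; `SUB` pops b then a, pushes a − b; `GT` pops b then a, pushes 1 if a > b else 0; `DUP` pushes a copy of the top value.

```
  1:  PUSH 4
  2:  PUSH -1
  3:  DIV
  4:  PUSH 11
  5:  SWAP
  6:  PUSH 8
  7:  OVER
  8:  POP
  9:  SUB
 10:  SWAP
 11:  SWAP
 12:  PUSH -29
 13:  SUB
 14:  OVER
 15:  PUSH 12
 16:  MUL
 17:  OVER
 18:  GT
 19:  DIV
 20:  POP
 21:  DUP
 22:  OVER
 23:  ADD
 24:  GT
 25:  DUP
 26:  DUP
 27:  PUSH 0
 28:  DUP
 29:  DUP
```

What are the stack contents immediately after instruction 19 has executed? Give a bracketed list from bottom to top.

[11, 17]

PUSH 4   : 4
PUSH -1  : 4 -1
DIV      : -4
PUSH 11  : -4 11
SWAP     : 11 -4
PUSH 8   : 11 -4 8
OVER     : 11 -4 8 -4
POP      : 11 -4 8
SUB      : 11 -12
SWAP     : -12 11
SWAP     : 11 -12
PUSH -29 : 11 -12 -29
SUB      : 11 17
OVER     : 11 17 11
PUSH 12  : 11 17 11 12
MUL      : 11 17 132
OVER     : 11 17 132 17
GT       : 11 17 1
DIV      : 11 17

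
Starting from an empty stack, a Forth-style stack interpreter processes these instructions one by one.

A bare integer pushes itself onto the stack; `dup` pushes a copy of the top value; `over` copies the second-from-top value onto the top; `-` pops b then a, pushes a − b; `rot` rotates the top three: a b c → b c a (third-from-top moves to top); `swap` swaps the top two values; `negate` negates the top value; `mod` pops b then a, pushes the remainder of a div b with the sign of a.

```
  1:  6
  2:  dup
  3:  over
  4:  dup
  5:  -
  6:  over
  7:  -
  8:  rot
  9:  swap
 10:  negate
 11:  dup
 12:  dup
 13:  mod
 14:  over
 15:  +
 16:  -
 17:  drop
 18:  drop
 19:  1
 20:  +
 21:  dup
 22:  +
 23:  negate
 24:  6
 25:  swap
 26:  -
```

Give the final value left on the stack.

6      -> 6
dup    -> 6 6
over   -> 6 6 6
dup    -> 6 6 6 6
-      -> 6 6 0
over   -> 6 6 0 6
-      -> 6 6 -6
rot    -> 6 -6 6
swap   -> 6 6 -6
negate -> 6 6 6
dup    -> 6 6 6 6
dup    -> 6 6 6 6 6
mod    -> 6 6 6 0
over   -> 6 6 6 0 6
+      -> 6 6 6 6
-      -> 6 6 0
drop   -> 6 6
drop   -> 6
1      -> 6 1
+      -> 7
dup    -> 7 7
+      -> 14
negate -> -14
6      -> -14 6
swap   -> 6 -14
-      -> 20

20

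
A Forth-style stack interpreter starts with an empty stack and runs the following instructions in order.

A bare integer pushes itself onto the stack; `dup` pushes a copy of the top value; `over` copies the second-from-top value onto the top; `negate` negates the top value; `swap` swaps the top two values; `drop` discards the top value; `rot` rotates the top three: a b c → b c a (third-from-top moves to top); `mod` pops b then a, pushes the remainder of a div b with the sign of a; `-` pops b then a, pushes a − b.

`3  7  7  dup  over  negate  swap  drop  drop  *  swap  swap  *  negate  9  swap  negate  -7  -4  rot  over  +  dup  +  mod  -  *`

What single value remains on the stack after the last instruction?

-27

3      → 3
7      → 3 7
7      → 3 7 7
dup    → 3 7 7 7
over   → 3 7 7 7 7
negate → 3 7 7 7 -7
swap   → 3 7 7 -7 7
drop   → 3 7 7 -7
drop   → 3 7 7
*      → 3 49
swap   → 49 3
swap   → 3 49
*      → 147
negate → -147
9      → -147 9
swap   → 9 -147
negate → 9 147
-7     → 9 147 -7
-4     → 9 147 -7 -4
rot    → 9 -7 -4 147
over   → 9 -7 -4 147 -4
+      → 9 -7 -4 143
dup    → 9 -7 -4 143 143
+      → 9 -7 -4 286
mod    → 9 -7 -4
-      → 9 -3
*      → -27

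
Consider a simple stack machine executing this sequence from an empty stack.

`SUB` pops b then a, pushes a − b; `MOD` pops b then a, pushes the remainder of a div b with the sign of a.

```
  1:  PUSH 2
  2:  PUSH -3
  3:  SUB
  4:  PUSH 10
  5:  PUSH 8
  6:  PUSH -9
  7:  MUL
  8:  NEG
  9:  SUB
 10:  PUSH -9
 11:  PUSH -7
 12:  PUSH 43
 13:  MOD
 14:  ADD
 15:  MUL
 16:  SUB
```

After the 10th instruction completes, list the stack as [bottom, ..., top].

PUSH 2  → [2]
PUSH -3 → [2, -3]
SUB     → [5]
PUSH 10 → [5, 10]
PUSH 8  → [5, 10, 8]
PUSH -9 → [5, 10, 8, -9]
MUL     → [5, 10, -72]
NEG     → [5, 10, 72]
SUB     → [5, -62]
PUSH -9 → [5, -62, -9]

[5, -62, -9]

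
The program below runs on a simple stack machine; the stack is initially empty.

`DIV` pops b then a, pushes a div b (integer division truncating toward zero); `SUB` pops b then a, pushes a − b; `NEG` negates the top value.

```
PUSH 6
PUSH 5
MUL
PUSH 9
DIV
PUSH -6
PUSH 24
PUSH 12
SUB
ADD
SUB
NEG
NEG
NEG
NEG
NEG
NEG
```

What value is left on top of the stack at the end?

PUSH 6  → [6]
PUSH 5  → [6, 5]
MUL     → [30]
PUSH 9  → [30, 9]
DIV     → [3]
PUSH -6 → [3, -6]
PUSH 24 → [3, -6, 24]
PUSH 12 → [3, -6, 24, 12]
SUB     → [3, -6, 12]
ADD     → [3, 6]
SUB     → [-3]
NEG     → [3]
NEG     → [-3]
NEG     → [3]
NEG     → [-3]
NEG     → [3]
NEG     → [-3]

-3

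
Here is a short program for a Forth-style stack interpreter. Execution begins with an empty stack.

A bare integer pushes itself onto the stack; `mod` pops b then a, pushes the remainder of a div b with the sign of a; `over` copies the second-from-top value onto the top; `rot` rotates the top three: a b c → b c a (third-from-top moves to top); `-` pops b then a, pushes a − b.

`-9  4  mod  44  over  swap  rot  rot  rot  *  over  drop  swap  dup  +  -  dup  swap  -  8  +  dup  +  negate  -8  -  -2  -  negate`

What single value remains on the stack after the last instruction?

6

-9      [-9]
4       [-9, 4]
mod     [-1]
44      [-1, 44]
over    [-1, 44, -1]
swap    [-1, -1, 44]
rot     [-1, 44, -1]
rot     [44, -1, -1]
rot     [-1, -1, 44]
*       [-1, -44]
over    [-1, -44, -1]
drop    [-1, -44]
swap    [-44, -1]
dup     [-44, -1, -1]
+       [-44, -2]
-       [-42]
dup     [-42, -42]
swap    [-42, -42]
-       [0]
8       [0, 8]
+       [8]
dup     [8, 8]
+       [16]
negate  [-16]
-8      [-16, -8]
-       [-8]
-2      [-8, -2]
-       [-6]
negate  [6]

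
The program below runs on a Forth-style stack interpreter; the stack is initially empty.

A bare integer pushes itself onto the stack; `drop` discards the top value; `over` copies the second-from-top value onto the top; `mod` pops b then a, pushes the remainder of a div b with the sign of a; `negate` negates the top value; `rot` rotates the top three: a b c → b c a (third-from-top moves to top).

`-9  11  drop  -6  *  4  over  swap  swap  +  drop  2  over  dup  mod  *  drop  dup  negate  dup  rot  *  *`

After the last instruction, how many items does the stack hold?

1

-9     → [-9]
11     → [-9, 11]
drop   → [-9]
-6     → [-9, -6]
*      → [54]
4      → [54, 4]
over   → [54, 4, 54]
swap   → [54, 54, 4]
swap   → [54, 4, 54]
+      → [54, 58]
drop   → [54]
2      → [54, 2]
over   → [54, 2, 54]
dup    → [54, 2, 54, 54]
mod    → [54, 2, 0]
*      → [54, 0]
drop   → [54]
dup    → [54, 54]
negate → [54, -54]
dup    → [54, -54, -54]
rot    → [-54, -54, 54]
*      → [-54, -2916]
*      → [157464]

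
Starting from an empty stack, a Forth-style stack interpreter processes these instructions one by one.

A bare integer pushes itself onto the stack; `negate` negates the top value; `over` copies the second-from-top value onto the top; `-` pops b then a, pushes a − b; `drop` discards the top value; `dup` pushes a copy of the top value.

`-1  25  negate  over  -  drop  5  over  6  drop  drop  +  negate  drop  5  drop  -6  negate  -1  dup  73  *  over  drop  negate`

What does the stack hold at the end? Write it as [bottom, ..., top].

-1     : -1
25     : -1 25
negate : -1 -25
over   : -1 -25 -1
-      : -1 -24
drop   : -1
5      : -1 5
over   : -1 5 -1
6      : -1 5 -1 6
drop   : -1 5 -1
drop   : -1 5
+      : 4
negate : -4
drop   : (empty)
5      : 5
drop   : (empty)
-6     : -6
negate : 6
-1     : 6 -1
dup    : 6 -1 -1
73     : 6 -1 -1 73
*      : 6 -1 -73
over   : 6 -1 -73 -1
drop   : 6 -1 -73
negate : 6 -1 73

[6, -1, 73]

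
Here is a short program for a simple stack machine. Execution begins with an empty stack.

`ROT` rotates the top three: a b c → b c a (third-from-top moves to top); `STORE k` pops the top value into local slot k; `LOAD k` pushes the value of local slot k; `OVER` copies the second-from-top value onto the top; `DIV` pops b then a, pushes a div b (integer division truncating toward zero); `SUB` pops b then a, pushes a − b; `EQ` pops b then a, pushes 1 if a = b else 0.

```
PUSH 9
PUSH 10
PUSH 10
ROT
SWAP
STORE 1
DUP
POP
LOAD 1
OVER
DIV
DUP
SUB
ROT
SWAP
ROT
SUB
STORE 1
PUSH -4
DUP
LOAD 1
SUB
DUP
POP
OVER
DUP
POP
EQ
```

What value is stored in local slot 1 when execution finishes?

-9

PUSH 9  : [9]
PUSH 10 : [9, 10]
PUSH 10 : [9, 10, 10]
ROT     : [10, 10, 9]
SWAP    : [10, 9, 10]
STORE 1 : [10, 9]
DUP     : [10, 9, 9]
POP     : [10, 9]
LOAD 1  : [10, 9, 10]
OVER    : [10, 9, 10, 9]
DIV     : [10, 9, 1]
DUP     : [10, 9, 1, 1]
SUB     : [10, 9, 0]
ROT     : [9, 0, 10]
SWAP    : [9, 10, 0]
ROT     : [10, 0, 9]
SUB     : [10, -9]
STORE 1 : [10]
PUSH -4 : [10, -4]
DUP     : [10, -4, -4]
LOAD 1  : [10, -4, -4, -9]
SUB     : [10, -4, 5]
DUP     : [10, -4, 5, 5]
POP     : [10, -4, 5]
OVER    : [10, -4, 5, -4]
DUP     : [10, -4, 5, -4, -4]
POP     : [10, -4, 5, -4]
EQ      : [10, -4, 0]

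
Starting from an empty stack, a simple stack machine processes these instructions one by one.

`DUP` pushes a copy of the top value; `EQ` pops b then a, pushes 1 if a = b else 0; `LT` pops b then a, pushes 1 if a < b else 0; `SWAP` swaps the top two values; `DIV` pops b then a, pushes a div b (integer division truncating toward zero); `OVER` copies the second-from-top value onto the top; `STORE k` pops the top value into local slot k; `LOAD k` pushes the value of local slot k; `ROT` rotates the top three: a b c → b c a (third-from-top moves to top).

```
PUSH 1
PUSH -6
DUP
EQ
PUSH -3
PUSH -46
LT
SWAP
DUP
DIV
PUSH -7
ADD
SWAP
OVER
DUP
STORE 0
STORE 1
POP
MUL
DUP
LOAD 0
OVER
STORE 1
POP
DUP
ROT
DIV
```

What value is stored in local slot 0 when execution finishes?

PUSH 1    [1]
PUSH -6   [1, -6]
DUP       [1, -6, -6]
EQ        [1, 1]
PUSH -3   [1, 1, -3]
PUSH -46  [1, 1, -3, -46]
LT        [1, 1, 0]
SWAP      [1, 0, 1]
DUP       [1, 0, 1, 1]
DIV       [1, 0, 1]
PUSH -7   [1, 0, 1, -7]
ADD       [1, 0, -6]
SWAP      [1, -6, 0]
OVER      [1, -6, 0, -6]
DUP       [1, -6, 0, -6, -6]
STORE 0   [1, -6, 0, -6]
STORE 1   [1, -6, 0]
POP       [1, -6]
MUL       [-6]
DUP       [-6, -6]
LOAD 0    [-6, -6, -6]
OVER      [-6, -6, -6, -6]
STORE 1   [-6, -6, -6]
POP       [-6, -6]
DUP       [-6, -6, -6]
ROT       [-6, -6, -6]
DIV       [-6, 1]

-6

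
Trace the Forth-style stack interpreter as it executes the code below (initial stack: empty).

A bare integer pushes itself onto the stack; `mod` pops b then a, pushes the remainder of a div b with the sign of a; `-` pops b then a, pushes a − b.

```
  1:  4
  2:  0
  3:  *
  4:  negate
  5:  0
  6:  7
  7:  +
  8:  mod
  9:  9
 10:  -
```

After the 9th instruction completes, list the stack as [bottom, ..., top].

4      -> [4]
0      -> [4, 0]
*      -> [0]
negate -> [0]
0      -> [0, 0]
7      -> [0, 0, 7]
+      -> [0, 7]
mod    -> [0]
9      -> [0, 9]

[0, 9]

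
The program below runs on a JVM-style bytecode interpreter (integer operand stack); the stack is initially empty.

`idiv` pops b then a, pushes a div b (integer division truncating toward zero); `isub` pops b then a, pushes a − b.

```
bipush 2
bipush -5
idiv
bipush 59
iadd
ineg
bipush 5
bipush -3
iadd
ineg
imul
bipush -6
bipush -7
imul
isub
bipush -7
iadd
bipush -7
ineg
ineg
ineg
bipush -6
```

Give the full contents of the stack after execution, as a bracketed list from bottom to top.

[69, 7, -6]

bipush 2  → [2]
bipush -5 → [2, -5]
idiv      → [0]
bipush 59 → [0, 59]
iadd      → [59]
ineg      → [-59]
bipush 5  → [-59, 5]
bipush -3 → [-59, 5, -3]
iadd      → [-59, 2]
ineg      → [-59, -2]
imul      → [118]
bipush -6 → [118, -6]
bipush -7 → [118, -6, -7]
imul      → [118, 42]
isub      → [76]
bipush -7 → [76, -7]
iadd      → [69]
bipush -7 → [69, -7]
ineg      → [69, 7]
ineg      → [69, -7]
ineg      → [69, 7]
bipush -6 → [69, 7, -6]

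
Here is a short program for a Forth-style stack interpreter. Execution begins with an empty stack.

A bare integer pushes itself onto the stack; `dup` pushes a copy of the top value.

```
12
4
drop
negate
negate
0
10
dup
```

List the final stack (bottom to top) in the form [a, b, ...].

[12, 0, 10, 10]

12     : [12]
4      : [12, 4]
drop   : [12]
negate : [-12]
negate : [12]
0      : [12, 0]
10     : [12, 0, 10]
dup    : [12, 0, 10, 10]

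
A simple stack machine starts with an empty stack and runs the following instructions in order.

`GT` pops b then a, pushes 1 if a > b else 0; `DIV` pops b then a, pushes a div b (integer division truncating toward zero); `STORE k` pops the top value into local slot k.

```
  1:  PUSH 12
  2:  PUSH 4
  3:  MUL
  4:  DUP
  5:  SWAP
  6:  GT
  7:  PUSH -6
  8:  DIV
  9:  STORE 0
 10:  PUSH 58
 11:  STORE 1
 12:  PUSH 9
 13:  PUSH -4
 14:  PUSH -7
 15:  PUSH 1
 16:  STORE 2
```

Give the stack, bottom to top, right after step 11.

[]

PUSH 12 -> [12]
PUSH 4  -> [12, 4]
MUL     -> [48]
DUP     -> [48, 48]
SWAP    -> [48, 48]
GT      -> [0]
PUSH -6 -> [0, -6]
DIV     -> [0]
STORE 0 -> []
PUSH 58 -> [58]
STORE 1 -> []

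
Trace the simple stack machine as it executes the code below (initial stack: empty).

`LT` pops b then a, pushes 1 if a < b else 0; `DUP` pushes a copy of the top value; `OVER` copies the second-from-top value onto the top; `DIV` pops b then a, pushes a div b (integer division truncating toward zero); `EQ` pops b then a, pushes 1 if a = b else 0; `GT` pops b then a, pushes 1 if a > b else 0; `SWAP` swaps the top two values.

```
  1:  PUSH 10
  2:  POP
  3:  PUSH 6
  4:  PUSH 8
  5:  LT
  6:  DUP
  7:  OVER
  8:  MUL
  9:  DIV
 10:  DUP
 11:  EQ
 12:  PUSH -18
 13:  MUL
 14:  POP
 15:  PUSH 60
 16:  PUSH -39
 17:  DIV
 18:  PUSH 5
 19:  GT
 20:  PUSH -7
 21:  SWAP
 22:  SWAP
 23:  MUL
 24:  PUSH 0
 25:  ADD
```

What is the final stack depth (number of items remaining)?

1

PUSH 10  : 10
POP      : (empty)
PUSH 6   : 6
PUSH 8   : 6 8
LT       : 1
DUP      : 1 1
OVER     : 1 1 1
MUL      : 1 1
DIV      : 1
DUP      : 1 1
EQ       : 1
PUSH -18 : 1 -18
MUL      : -18
POP      : (empty)
PUSH 60  : 60
PUSH -39 : 60 -39
DIV      : -1
PUSH 5   : -1 5
GT       : 0
PUSH -7  : 0 -7
SWAP     : -7 0
SWAP     : 0 -7
MUL      : 0
PUSH 0   : 0 0
ADD      : 0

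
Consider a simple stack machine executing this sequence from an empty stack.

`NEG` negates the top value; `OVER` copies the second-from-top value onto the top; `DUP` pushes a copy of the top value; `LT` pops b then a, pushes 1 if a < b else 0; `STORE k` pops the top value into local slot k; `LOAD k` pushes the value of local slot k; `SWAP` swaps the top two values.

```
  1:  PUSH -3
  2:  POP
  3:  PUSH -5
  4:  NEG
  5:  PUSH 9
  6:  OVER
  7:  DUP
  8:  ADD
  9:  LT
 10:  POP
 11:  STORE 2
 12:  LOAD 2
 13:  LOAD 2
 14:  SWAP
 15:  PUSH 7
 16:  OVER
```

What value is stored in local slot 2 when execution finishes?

5

PUSH -3 -> -3
POP     -> (empty)
PUSH -5 -> -5
NEG     -> 5
PUSH 9  -> 5 9
OVER    -> 5 9 5
DUP     -> 5 9 5 5
ADD     -> 5 9 10
LT      -> 5 1
POP     -> 5
STORE 2 -> (empty)
LOAD 2  -> 5
LOAD 2  -> 5 5
SWAP    -> 5 5
PUSH 7  -> 5 5 7
OVER    -> 5 5 7 5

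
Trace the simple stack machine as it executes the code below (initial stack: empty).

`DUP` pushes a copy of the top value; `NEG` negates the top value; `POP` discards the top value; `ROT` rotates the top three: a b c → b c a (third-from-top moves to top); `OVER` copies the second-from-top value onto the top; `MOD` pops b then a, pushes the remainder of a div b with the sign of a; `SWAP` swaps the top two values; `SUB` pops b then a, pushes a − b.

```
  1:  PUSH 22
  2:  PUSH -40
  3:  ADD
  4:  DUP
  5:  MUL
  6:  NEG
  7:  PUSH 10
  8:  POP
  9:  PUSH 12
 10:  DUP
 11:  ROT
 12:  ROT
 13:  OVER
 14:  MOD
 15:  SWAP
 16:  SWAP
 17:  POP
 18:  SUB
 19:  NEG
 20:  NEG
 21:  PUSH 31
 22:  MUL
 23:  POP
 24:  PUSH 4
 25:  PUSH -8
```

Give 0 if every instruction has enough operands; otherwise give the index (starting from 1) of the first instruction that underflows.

0

PUSH 22  -> 22
PUSH -40 -> 22 -40
ADD      -> -18
DUP      -> -18 -18
MUL      -> 324
NEG      -> -324
PUSH 10  -> -324 10
POP      -> -324
PUSH 12  -> -324 12
DUP      -> -324 12 12
ROT      -> 12 12 -324
ROT      -> 12 -324 12
OVER     -> 12 -324 12 -324
MOD      -> 12 -324 12
SWAP     -> 12 12 -324
SWAP     -> 12 -324 12
POP      -> 12 -324
SUB      -> 336
NEG      -> -336
NEG      -> 336
PUSH 31  -> 336 31
MUL      -> 10416
POP      -> (empty)
PUSH 4   -> 4
PUSH -8  -> 4 -8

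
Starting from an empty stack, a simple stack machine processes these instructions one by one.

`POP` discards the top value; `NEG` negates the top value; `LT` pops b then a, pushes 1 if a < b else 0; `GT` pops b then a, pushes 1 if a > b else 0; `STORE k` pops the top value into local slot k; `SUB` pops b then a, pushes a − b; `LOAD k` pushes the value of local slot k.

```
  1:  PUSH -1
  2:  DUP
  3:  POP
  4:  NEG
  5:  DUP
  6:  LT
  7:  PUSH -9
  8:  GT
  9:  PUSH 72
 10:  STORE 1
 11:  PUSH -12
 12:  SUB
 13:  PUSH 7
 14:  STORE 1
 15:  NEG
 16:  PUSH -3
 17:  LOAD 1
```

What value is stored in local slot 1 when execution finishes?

7

PUSH -1  : -1
DUP      : -1 -1
POP      : -1
NEG      : 1
DUP      : 1 1
LT       : 0
PUSH -9  : 0 -9
GT       : 1
PUSH 72  : 1 72
STORE 1  : 1
PUSH -12 : 1 -12
SUB      : 13
PUSH 7   : 13 7
STORE 1  : 13
NEG      : -13
PUSH -3  : -13 -3
LOAD 1   : -13 -3 7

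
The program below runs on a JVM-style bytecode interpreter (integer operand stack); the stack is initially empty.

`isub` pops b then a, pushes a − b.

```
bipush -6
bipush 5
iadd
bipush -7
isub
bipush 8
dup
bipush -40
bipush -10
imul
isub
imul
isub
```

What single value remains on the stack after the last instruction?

3142

bipush -6  : -6
bipush 5   : -6 5
iadd       : -1
bipush -7  : -1 -7
isub       : 6
bipush 8   : 6 8
dup        : 6 8 8
bipush -40 : 6 8 8 -40
bipush -10 : 6 8 8 -40 -10
imul       : 6 8 8 400
isub       : 6 8 -392
imul       : 6 -3136
isub       : 3142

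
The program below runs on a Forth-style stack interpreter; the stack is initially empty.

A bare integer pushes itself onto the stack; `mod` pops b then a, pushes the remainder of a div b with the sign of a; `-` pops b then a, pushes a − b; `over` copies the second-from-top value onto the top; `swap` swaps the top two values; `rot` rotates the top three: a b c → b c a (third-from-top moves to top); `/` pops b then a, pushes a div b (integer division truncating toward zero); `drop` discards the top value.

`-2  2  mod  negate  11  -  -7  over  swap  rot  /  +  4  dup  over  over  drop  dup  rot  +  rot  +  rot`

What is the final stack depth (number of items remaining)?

-2     -> -2
2      -> -2 2
mod    -> 0
negate -> 0
11     -> 0 11
-      -> -11
-7     -> -11 -7
over   -> -11 -7 -11
swap   -> -11 -11 -7
rot    -> -11 -7 -11
/      -> -11 0
+      -> -11
4      -> -11 4
dup    -> -11 4 4
over   -> -11 4 4 4
over   -> -11 4 4 4 4
drop   -> -11 4 4 4
dup    -> -11 4 4 4 4
rot    -> -11 4 4 4 4
+      -> -11 4 4 8
rot    -> -11 4 8 4
+      -> -11 4 12
rot    -> 4 12 -11

3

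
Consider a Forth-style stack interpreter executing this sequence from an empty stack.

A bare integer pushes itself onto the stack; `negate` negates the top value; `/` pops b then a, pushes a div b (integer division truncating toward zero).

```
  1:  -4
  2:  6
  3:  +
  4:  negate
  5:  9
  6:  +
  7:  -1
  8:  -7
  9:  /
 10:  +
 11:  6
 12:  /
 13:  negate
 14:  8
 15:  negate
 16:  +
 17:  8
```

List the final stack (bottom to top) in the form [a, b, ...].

[-9, 8]

-4     -> [-4]
6      -> [-4, 6]
+      -> [2]
negate -> [-2]
9      -> [-2, 9]
+      -> [7]
-1     -> [7, -1]
-7     -> [7, -1, -7]
/      -> [7, 0]
+      -> [7]
6      -> [7, 6]
/      -> [1]
negate -> [-1]
8      -> [-1, 8]
negate -> [-1, -8]
+      -> [-9]
8      -> [-9, 8]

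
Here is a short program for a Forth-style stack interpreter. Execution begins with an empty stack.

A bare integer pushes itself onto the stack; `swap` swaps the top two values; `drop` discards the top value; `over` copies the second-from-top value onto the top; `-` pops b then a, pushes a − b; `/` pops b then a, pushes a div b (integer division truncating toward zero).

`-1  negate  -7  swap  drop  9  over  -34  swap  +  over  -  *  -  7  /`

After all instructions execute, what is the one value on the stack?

-1      [-1]
negate  [1]
-7      [1, -7]
swap    [-7, 1]
drop    [-7]
9       [-7, 9]
over    [-7, 9, -7]
-34     [-7, 9, -7, -34]
swap    [-7, 9, -34, -7]
+       [-7, 9, -41]
over    [-7, 9, -41, 9]
-       [-7, 9, -50]
*       [-7, -450]
-       [443]
7       [443, 7]
/       [63]

63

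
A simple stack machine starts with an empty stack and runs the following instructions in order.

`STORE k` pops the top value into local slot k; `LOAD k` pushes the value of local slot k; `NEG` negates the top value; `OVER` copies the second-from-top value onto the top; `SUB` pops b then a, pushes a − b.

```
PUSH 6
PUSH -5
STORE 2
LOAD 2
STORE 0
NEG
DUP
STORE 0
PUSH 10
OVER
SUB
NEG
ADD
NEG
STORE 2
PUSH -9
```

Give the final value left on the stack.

-9

PUSH 6  : 6
PUSH -5 : 6 -5
STORE 2 : 6
LOAD 2  : 6 -5
STORE 0 : 6
NEG     : -6
DUP     : -6 -6
STORE 0 : -6
PUSH 10 : -6 10
OVER    : -6 10 -6
SUB     : -6 16
NEG     : -6 -16
ADD     : -22
NEG     : 22
STORE 2 : (empty)
PUSH -9 : -9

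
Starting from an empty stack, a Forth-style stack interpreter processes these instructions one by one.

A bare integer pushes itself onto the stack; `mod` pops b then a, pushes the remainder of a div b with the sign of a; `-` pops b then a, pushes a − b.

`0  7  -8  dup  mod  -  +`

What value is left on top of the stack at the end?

0    0
7    0 7
-8   0 7 -8
dup  0 7 -8 -8
mod  0 7 0
-    0 7
+    7

7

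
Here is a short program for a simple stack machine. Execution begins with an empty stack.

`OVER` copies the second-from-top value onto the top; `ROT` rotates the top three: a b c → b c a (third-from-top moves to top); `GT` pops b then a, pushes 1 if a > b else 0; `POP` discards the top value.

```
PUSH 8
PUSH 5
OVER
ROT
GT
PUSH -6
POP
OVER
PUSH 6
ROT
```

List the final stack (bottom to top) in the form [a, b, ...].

PUSH 8  -> [8]
PUSH 5  -> [8, 5]
OVER    -> [8, 5, 8]
ROT     -> [5, 8, 8]
GT      -> [5, 0]
PUSH -6 -> [5, 0, -6]
POP     -> [5, 0]
OVER    -> [5, 0, 5]
PUSH 6  -> [5, 0, 5, 6]
ROT     -> [5, 5, 6, 0]

[5, 5, 6, 0]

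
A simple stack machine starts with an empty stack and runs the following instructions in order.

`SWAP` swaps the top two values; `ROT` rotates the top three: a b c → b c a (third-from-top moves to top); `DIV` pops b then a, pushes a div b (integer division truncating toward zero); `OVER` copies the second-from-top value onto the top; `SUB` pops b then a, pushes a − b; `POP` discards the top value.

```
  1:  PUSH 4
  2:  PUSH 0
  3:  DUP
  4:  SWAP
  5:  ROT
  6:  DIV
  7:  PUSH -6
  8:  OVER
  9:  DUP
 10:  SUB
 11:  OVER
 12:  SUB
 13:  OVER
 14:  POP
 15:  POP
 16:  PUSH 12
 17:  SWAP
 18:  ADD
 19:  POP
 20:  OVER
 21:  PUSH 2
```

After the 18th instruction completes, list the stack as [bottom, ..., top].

[0, 0, 6]

PUSH 4  : 4
PUSH 0  : 4 0
DUP     : 4 0 0
SWAP    : 4 0 0
ROT     : 0 0 4
DIV     : 0 0
PUSH -6 : 0 0 -6
OVER    : 0 0 -6 0
DUP     : 0 0 -6 0 0
SUB     : 0 0 -6 0
OVER    : 0 0 -6 0 -6
SUB     : 0 0 -6 6
OVER    : 0 0 -6 6 -6
POP     : 0 0 -6 6
POP     : 0 0 -6
PUSH 12 : 0 0 -6 12
SWAP    : 0 0 12 -6
ADD     : 0 0 6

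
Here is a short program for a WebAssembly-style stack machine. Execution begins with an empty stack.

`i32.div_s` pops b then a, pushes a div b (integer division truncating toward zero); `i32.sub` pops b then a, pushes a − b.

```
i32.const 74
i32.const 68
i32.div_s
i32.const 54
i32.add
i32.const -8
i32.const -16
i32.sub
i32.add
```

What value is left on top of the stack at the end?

63

i32.const 74  → 74
i32.const 68  → 74 68
i32.div_s     → 1
i32.const 54  → 1 54
i32.add       → 55
i32.const -8  → 55 -8
i32.const -16 → 55 -8 -16
i32.sub       → 55 8
i32.add       → 63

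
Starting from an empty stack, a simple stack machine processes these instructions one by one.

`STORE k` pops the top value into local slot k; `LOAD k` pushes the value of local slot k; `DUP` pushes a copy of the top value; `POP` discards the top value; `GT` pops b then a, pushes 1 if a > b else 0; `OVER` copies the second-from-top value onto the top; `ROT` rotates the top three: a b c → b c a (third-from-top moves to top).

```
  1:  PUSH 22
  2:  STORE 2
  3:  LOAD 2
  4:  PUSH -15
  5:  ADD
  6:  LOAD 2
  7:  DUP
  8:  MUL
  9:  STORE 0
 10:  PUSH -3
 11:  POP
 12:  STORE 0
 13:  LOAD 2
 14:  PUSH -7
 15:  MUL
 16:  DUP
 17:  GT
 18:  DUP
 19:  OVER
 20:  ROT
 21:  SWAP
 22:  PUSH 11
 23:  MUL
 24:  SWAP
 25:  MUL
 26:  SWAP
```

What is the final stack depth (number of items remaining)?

2

PUSH 22  → [22]
STORE 2  → []
LOAD 2   → [22]
PUSH -15 → [22, -15]
ADD      → [7]
LOAD 2   → [7, 22]
DUP      → [7, 22, 22]
MUL      → [7, 484]
STORE 0  → [7]
PUSH -3  → [7, -3]
POP      → [7]
STORE 0  → []
LOAD 2   → [22]
PUSH -7  → [22, -7]
MUL      → [-154]
DUP      → [-154, -154]
GT       → [0]
DUP      → [0, 0]
OVER     → [0, 0, 0]
ROT      → [0, 0, 0]
SWAP     → [0, 0, 0]
PUSH 11  → [0, 0, 0, 11]
MUL      → [0, 0, 0]
SWAP     → [0, 0, 0]
MUL      → [0, 0]
SWAP     → [0, 0]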